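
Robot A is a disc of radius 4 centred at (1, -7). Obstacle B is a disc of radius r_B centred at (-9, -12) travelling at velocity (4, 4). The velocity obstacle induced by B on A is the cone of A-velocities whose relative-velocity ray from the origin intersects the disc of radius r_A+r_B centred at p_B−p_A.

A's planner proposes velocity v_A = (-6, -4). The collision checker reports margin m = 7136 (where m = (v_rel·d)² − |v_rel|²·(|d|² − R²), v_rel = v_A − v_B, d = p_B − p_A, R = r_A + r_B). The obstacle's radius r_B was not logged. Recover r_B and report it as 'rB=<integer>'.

m = 7136
d = (-10, -5);  v_rel = (-10, -8),  |v_rel|² = 164
v_rel×d = (-10)·(-5) − (-8)·(-10) = -30
since m = R²·164 − (-30)²:  R² = (900 + 7136) / 164 = 49
R = √49 = 7  ⇒  r_B = 7 − 4 = 3

rB=3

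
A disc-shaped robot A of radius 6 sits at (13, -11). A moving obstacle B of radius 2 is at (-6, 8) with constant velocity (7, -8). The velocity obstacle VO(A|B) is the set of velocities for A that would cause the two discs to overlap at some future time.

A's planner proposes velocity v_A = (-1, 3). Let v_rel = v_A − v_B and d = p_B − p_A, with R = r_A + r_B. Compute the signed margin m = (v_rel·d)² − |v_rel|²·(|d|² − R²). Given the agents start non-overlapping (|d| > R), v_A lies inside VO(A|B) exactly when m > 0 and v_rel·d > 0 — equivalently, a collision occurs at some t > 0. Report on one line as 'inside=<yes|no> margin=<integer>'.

d = (-19, 19),  |d|² = 722;  R = 6+2 = 8,  c = 722−8² = 658
v_rel = (-8, 11),  |v_rel|² = 185;  v_rel·d = (-8)·(-19) + (11)·(19) = 361
185·t² − 722·t + 658 = 0  ⇒  m = 361² − 185·658 = 8591
m = 8591 > 0,  v_rel·d = 361 > 0  ⇒  inside

inside=yes margin=8591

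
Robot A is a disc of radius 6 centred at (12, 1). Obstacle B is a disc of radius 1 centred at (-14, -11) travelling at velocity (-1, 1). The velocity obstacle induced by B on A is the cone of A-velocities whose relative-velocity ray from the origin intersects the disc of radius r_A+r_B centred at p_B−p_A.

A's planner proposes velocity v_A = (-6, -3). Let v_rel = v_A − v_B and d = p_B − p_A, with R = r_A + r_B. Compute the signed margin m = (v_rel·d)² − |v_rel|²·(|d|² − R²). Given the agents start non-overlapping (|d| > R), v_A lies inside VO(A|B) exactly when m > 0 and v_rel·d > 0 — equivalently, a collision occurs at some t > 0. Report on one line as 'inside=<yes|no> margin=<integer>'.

d = (-26, -12),  |d|² = 820;  R = 6+1 = 7,  c = 820−7² = 771
v_rel = (-5, -4),  |v_rel|² = 41;  v_rel·d = (-5)·(-26) + (-4)·(-12) = 178
41·t² − 356·t + 771 = 0  ⇒  m = 178² − 41·771 = 73
m = 73 > 0,  v_rel·d = 178 > 0  ⇒  inside

inside=yes margin=73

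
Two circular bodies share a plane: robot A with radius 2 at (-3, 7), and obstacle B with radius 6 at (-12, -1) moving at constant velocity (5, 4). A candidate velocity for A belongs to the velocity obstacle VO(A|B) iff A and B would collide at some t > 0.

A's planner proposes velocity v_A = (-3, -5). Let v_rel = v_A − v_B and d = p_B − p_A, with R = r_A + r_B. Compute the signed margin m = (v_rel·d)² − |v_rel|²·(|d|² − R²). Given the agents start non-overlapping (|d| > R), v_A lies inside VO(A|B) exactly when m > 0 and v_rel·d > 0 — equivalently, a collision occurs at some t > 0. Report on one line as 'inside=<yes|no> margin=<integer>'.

d = (-9, -8),  |d|² = 145;  R = 2+6 = 8,  c = 145−8² = 81
v_rel = (-8, -9),  |v_rel|² = 145;  v_rel·d = (-8)·(-9) + (-9)·(-8) = 144
145·t² − 288·t + 81 = 0  ⇒  m = 144² − 145·81 = 8991
m = 8991 > 0,  v_rel·d = 144 > 0  ⇒  inside

inside=yes margin=8991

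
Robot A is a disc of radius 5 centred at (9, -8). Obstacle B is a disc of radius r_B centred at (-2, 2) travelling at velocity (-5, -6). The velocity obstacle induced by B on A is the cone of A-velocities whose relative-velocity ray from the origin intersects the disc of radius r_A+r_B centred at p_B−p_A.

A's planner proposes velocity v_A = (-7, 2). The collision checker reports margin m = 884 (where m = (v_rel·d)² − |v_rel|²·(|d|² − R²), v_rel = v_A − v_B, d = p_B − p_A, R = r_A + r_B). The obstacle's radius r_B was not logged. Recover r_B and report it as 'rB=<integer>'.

m = 884
d = (-11, 10);  v_rel = (-2, 8),  |v_rel|² = 68
v_rel×d = (-2)·(10) − (8)·(-11) = 68
since m = R²·68 − 68²:  R² = (4624 + 884) / 68 = 81
R = √81 = 9  ⇒  r_B = 9 − 5 = 4

rB=4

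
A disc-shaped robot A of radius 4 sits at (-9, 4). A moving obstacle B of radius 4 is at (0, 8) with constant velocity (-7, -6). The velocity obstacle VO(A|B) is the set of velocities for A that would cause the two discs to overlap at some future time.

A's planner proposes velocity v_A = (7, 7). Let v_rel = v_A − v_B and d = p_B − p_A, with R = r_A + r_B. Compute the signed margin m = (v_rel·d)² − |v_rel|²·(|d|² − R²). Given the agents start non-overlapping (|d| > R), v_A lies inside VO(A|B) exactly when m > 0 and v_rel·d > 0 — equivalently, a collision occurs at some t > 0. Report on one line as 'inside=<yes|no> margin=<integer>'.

d = (9, 4),  |d|² = 97;  R = 4+4 = 8,  c = 97−8² = 33
v_rel = (14, 13),  |v_rel|² = 365;  v_rel·d = (14)·(9) + (13)·(4) = 178
365·t² − 356·t + 33 = 0  ⇒  m = 178² − 365·33 = 19639
m = 19639 > 0,  v_rel·d = 178 > 0  ⇒  inside

inside=yes margin=19639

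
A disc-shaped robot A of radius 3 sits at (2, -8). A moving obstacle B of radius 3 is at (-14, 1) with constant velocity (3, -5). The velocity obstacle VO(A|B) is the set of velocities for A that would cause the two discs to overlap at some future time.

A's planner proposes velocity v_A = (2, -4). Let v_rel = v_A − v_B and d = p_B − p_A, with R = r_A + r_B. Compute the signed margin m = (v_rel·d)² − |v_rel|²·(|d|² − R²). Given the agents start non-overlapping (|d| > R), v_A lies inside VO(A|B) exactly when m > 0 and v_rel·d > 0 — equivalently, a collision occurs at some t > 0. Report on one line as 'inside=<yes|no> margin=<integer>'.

d = (-16, 9),  |d|² = 337;  R = 3+3 = 6,  c = 337−6² = 301
v_rel = (-1, 1),  |v_rel|² = 2;  v_rel·d = (-1)·(-16) + (1)·(9) = 25
2·t² − 50·t + 301 = 0  ⇒  m = 25² − 2·301 = 23
m = 23 > 0,  v_rel·d = 25 > 0  ⇒  inside

inside=yes margin=23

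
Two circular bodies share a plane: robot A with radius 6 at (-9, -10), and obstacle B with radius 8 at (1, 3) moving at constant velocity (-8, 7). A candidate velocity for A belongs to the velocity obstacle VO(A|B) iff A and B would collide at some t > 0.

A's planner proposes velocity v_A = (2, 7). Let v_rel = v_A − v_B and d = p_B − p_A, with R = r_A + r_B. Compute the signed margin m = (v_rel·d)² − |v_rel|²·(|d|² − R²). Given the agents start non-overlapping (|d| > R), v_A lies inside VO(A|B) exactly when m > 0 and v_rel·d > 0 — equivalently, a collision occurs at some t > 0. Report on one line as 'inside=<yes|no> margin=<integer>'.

d = (10, 13),  |d|² = 269;  R = 6+8 = 14,  c = 269−14² = 73
v_rel = (10, 0),  |v_rel|² = 100;  v_rel·d = (10)·(10) + (0)·(13) = 100
100·t² − 200·t + 73 = 0  ⇒  m = 100² − 100·73 = 2700
m = 2700 > 0,  v_rel·d = 100 > 0  ⇒  inside

inside=yes margin=2700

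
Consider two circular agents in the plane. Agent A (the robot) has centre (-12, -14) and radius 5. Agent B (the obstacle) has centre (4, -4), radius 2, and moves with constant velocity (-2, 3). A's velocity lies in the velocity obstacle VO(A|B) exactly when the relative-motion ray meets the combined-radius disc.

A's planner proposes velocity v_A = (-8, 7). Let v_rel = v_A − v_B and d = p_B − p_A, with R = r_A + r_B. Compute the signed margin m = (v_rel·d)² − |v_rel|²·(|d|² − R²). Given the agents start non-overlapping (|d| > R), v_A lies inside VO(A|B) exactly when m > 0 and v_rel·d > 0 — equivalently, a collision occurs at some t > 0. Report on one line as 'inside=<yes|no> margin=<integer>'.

d = (16, 10),  |d|² = 356;  R = 5+2 = 7,  c = 356−7² = 307
v_rel = (-6, 4),  |v_rel|² = 52;  v_rel·d = (-6)·(16) + (4)·(10) = -56
52·t² + 112·t + 307 = 0  ⇒  m = (-56)² − 52·307 = -12828
m = -12828 < 0,  v_rel·d = -56 < 0  ⇒  outside

inside=no margin=-12828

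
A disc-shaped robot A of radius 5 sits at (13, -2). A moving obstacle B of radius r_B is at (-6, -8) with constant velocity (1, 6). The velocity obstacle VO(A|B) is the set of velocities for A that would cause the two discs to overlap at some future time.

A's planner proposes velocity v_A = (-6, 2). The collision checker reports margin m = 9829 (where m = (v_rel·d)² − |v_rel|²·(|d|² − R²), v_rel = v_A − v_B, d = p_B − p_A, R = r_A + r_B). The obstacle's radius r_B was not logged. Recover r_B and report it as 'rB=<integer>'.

m = 9829
d = (-19, -6);  v_rel = (-7, -4),  |v_rel|² = 65
v_rel×d = (-7)·(-6) − (-4)·(-19) = -34
since m = R²·65 − (-34)²:  R² = (1156 + 9829) / 65 = 169
R = √169 = 13  ⇒  r_B = 13 − 5 = 8

rB=8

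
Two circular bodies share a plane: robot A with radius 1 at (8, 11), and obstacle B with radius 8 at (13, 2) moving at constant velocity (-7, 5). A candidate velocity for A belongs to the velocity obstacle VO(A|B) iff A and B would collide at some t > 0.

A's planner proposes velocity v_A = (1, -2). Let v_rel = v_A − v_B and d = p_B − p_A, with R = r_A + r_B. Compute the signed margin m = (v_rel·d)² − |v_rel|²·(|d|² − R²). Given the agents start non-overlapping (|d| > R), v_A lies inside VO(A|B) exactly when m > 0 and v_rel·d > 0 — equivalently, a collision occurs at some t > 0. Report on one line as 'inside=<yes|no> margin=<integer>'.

d = (5, -9),  |d|² = 106;  R = 1+8 = 9,  c = 106−9² = 25
v_rel = (8, -7),  |v_rel|² = 113;  v_rel·d = (8)·(5) + (-7)·(-9) = 103
113·t² − 206·t + 25 = 0  ⇒  m = 103² − 113·25 = 7784
m = 7784 > 0,  v_rel·d = 103 > 0  ⇒  inside

inside=yes margin=7784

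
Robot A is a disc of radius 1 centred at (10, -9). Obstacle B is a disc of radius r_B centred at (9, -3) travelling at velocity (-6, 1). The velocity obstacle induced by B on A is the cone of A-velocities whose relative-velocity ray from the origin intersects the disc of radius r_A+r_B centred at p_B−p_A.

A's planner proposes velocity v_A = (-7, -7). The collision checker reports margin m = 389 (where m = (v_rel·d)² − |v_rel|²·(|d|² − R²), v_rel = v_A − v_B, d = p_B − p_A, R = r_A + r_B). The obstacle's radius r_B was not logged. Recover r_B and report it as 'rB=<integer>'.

m = 389
d = (-1, 6);  v_rel = (-1, -8),  |v_rel|² = 65
v_rel×d = (-1)·(6) − (-8)·(-1) = -14
since m = R²·65 − (-14)²:  R² = (196 + 389) / 65 = 9
R = √9 = 3  ⇒  r_B = 3 − 1 = 2

rB=2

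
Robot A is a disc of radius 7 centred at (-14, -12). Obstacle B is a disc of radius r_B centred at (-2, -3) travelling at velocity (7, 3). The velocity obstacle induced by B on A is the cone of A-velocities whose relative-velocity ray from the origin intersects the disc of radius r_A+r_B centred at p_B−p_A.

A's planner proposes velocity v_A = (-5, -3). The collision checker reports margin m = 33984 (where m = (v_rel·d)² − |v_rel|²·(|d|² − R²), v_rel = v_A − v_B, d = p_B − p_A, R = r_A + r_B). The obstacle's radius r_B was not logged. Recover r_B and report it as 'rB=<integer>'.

m = 33984
d = (12, 9);  v_rel = (-12, -6),  |v_rel|² = 180
v_rel×d = (-12)·(9) − (-6)·(12) = -36
since m = R²·180 − (-36)²:  R² = (1296 + 33984) / 180 = 196
R = √196 = 14  ⇒  r_B = 14 − 7 = 7

rB=7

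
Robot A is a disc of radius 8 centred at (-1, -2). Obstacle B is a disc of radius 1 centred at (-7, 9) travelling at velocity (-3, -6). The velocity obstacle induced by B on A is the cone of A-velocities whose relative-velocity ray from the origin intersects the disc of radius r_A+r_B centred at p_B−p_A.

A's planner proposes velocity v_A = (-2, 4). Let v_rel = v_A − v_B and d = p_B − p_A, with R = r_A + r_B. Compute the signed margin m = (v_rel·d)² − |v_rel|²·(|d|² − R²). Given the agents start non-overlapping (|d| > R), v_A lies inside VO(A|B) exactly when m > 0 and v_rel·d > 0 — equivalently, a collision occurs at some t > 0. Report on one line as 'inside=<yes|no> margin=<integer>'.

d = (-6, 11),  |d|² = 157;  R = 8+1 = 9,  c = 157−9² = 76
v_rel = (1, 10),  |v_rel|² = 101;  v_rel·d = (1)·(-6) + (10)·(11) = 104
101·t² − 208·t + 76 = 0  ⇒  m = 104² − 101·76 = 3140
m = 3140 > 0,  v_rel·d = 104 > 0  ⇒  inside

inside=yes margin=3140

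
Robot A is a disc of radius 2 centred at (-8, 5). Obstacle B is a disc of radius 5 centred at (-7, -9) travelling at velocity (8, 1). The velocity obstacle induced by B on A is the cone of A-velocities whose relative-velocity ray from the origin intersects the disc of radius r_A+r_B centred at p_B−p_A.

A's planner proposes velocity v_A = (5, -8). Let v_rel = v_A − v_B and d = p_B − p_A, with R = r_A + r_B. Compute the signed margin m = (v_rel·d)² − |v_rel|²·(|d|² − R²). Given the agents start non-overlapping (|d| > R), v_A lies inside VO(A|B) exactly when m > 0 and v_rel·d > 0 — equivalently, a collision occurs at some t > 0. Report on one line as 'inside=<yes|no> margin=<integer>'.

d = (1, -14),  |d|² = 197;  R = 2+5 = 7,  c = 197−7² = 148
v_rel = (-3, -9),  |v_rel|² = 90;  v_rel·d = (-3)·(1) + (-9)·(-14) = 123
90·t² − 246·t + 148 = 0  ⇒  m = 123² − 90·148 = 1809
m = 1809 > 0,  v_rel·d = 123 > 0  ⇒  inside

inside=yes margin=1809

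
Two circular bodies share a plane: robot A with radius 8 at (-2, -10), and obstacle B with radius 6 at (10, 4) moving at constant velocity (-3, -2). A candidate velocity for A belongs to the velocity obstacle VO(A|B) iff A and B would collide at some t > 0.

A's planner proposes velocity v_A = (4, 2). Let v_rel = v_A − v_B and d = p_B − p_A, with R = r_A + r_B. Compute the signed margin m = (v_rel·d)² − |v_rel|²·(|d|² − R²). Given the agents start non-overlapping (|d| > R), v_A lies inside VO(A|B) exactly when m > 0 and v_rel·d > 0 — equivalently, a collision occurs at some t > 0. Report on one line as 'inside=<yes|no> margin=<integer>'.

d = (12, 14),  |d|² = 340;  R = 8+6 = 14,  c = 340−14² = 144
v_rel = (7, 4),  |v_rel|² = 65;  v_rel·d = (7)·(12) + (4)·(14) = 140
65·t² − 280·t + 144 = 0  ⇒  m = 140² − 65·144 = 10240
m = 10240 > 0,  v_rel·d = 140 > 0  ⇒  inside

inside=yes margin=10240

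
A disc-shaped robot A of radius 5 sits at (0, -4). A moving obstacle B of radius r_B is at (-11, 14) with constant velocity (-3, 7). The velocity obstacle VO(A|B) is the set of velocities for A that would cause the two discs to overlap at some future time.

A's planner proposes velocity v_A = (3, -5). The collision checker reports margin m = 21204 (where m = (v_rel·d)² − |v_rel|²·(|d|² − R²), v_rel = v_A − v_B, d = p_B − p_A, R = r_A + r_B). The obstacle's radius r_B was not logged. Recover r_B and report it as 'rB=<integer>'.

m = 21204
d = (-11, 18);  v_rel = (6, -12),  |v_rel|² = 180
v_rel×d = (6)·(18) − (-12)·(-11) = -24
since m = R²·180 − (-24)²:  R² = (576 + 21204) / 180 = 121
R = √121 = 11  ⇒  r_B = 11 − 5 = 6

rB=6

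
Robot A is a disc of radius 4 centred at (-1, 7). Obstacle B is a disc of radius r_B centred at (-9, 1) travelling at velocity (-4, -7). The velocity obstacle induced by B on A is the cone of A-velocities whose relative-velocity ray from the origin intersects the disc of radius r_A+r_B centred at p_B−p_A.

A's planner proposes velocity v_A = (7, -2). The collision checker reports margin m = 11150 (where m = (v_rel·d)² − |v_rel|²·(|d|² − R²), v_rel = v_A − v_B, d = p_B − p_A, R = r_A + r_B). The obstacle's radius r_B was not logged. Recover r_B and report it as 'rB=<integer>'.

m = 11150
d = (-8, -6);  v_rel = (11, 5),  |v_rel|² = 146
v_rel×d = (11)·(-6) − (5)·(-8) = -26
since m = R²·146 − (-26)²:  R² = (676 + 11150) / 146 = 81
R = √81 = 9  ⇒  r_B = 9 − 4 = 5

rB=5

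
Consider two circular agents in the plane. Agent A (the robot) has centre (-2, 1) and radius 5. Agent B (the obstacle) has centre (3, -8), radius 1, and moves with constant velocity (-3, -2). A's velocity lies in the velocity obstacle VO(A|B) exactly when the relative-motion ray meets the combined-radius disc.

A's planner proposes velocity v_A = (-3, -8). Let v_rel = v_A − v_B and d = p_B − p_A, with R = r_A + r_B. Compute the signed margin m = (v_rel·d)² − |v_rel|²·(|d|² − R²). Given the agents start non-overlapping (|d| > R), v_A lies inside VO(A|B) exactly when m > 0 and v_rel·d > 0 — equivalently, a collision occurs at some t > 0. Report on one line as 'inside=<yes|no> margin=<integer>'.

d = (5, -9),  |d|² = 106;  R = 5+1 = 6,  c = 106−6² = 70
v_rel = (0, -6),  |v_rel|² = 36;  v_rel·d = (0)·(5) + (-6)·(-9) = 54
36·t² − 108·t + 70 = 0  ⇒  m = 54² − 36·70 = 396
m = 396 > 0,  v_rel·d = 54 > 0  ⇒  inside

inside=yes margin=396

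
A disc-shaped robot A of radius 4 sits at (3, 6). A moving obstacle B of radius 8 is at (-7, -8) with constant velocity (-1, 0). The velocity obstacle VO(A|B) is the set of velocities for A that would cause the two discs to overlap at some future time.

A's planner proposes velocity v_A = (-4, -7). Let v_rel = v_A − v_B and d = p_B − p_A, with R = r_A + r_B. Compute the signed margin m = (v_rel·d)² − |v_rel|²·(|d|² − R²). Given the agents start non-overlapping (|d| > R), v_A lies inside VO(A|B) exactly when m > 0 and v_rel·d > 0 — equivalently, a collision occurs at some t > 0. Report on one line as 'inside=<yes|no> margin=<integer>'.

d = (-10, -14),  |d|² = 296;  R = 4+8 = 12,  c = 296−12² = 152
v_rel = (-3, -7),  |v_rel|² = 58;  v_rel·d = (-3)·(-10) + (-7)·(-14) = 128
58·t² − 256·t + 152 = 0  ⇒  m = 128² − 58·152 = 7568
m = 7568 > 0,  v_rel·d = 128 > 0  ⇒  inside

inside=yes margin=7568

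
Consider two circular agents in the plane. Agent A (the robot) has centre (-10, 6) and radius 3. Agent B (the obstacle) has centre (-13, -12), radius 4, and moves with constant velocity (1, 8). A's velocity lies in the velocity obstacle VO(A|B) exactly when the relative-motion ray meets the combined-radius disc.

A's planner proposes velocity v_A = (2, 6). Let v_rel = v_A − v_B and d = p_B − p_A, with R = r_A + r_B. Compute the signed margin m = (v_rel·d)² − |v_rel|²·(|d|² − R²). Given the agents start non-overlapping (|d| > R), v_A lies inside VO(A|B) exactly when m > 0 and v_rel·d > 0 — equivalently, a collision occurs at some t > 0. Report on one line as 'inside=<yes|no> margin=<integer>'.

d = (-3, -18),  |d|² = 333;  R = 3+4 = 7,  c = 333−7² = 284
v_rel = (1, -2),  |v_rel|² = 5;  v_rel·d = (1)·(-3) + (-2)·(-18) = 33
5·t² − 66·t + 284 = 0  ⇒  m = 33² − 5·284 = -331
m = -331 < 0,  v_rel·d = 33 > 0  ⇒  outside

inside=no margin=-331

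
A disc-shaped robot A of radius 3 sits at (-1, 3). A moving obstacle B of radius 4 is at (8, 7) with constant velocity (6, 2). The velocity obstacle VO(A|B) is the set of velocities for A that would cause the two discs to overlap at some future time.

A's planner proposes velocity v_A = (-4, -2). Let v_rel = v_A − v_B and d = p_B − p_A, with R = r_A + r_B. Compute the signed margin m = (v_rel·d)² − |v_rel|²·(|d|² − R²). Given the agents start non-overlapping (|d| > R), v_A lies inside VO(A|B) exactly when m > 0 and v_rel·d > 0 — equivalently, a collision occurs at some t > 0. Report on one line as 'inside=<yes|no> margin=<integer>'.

d = (9, 4),  |d|² = 97;  R = 3+4 = 7,  c = 97−7² = 48
v_rel = (-10, -4),  |v_rel|² = 116;  v_rel·d = (-10)·(9) + (-4)·(4) = -106
116·t² + 212·t + 48 = 0  ⇒  m = (-106)² − 116·48 = 5668
m = 5668 > 0,  v_rel·d = -106 < 0  ⇒  outside

inside=no margin=5668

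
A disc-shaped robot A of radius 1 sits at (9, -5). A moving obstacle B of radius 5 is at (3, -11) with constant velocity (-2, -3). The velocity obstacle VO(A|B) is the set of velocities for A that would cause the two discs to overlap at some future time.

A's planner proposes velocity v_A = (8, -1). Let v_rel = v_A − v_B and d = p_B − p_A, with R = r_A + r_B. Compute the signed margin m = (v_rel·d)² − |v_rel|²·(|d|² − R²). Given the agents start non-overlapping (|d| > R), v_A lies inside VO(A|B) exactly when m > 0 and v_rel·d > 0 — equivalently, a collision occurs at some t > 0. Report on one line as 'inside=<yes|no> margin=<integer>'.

d = (-6, -6),  |d|² = 72;  R = 1+5 = 6,  c = 72−6² = 36
v_rel = (10, 2),  |v_rel|² = 104;  v_rel·d = (10)·(-6) + (2)·(-6) = -72
104·t² + 144·t + 36 = 0  ⇒  m = (-72)² − 104·36 = 1440
m = 1440 > 0,  v_rel·d = -72 < 0  ⇒  outside

inside=no margin=1440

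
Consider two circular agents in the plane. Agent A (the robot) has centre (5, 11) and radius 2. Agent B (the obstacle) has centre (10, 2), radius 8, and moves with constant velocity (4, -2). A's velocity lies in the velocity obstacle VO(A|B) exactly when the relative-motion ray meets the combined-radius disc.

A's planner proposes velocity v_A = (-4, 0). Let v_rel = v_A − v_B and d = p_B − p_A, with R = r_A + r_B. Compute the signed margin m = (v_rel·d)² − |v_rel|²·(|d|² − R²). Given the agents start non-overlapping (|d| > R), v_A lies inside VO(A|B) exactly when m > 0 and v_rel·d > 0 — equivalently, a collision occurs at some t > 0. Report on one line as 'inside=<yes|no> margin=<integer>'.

d = (5, -9),  |d|² = 106;  R = 2+8 = 10,  c = 106−10² = 6
v_rel = (-8, 2),  |v_rel|² = 68;  v_rel·d = (-8)·(5) + (2)·(-9) = -58
68·t² + 116·t + 6 = 0  ⇒  m = (-58)² − 68·6 = 2956
m = 2956 > 0,  v_rel·d = -58 < 0  ⇒  outside

inside=no margin=2956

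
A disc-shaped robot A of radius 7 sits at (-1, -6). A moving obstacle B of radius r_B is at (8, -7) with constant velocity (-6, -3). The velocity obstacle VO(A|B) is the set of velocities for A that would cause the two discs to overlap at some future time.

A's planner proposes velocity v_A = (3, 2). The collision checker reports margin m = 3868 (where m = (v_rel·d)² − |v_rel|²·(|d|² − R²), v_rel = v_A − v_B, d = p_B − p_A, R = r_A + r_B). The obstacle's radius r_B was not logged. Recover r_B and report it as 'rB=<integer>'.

m = 3868
d = (9, -1);  v_rel = (9, 5),  |v_rel|² = 106
v_rel×d = (9)·(-1) − (5)·(9) = -54
since m = R²·106 − (-54)²:  R² = (2916 + 3868) / 106 = 64
R = √64 = 8  ⇒  r_B = 8 − 7 = 1

rB=1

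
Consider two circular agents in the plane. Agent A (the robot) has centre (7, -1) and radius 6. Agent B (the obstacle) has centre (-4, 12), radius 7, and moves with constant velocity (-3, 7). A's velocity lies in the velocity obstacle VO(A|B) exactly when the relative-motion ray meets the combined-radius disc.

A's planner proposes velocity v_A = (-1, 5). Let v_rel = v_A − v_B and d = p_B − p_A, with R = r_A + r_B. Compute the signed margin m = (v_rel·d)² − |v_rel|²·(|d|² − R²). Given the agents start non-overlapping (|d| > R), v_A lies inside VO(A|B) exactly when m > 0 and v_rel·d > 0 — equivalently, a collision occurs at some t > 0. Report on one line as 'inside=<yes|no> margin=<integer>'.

d = (-11, 13),  |d|² = 290;  R = 6+7 = 13,  c = 290−13² = 121
v_rel = (2, -2),  |v_rel|² = 8;  v_rel·d = (2)·(-11) + (-2)·(13) = -48
8·t² + 96·t + 121 = 0  ⇒  m = (-48)² − 8·121 = 1336
m = 1336 > 0,  v_rel·d = -48 < 0  ⇒  outside

inside=no margin=1336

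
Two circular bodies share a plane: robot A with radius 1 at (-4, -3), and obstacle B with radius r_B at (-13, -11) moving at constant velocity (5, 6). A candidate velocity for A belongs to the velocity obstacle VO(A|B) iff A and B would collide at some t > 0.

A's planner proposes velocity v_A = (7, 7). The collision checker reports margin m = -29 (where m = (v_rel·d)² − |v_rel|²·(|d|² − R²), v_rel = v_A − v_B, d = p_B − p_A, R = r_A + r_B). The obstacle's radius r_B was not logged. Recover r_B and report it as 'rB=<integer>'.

m = -29
d = (-9, -8);  v_rel = (2, 1),  |v_rel|² = 5
v_rel×d = (2)·(-8) − (1)·(-9) = -7
since m = R²·5 − (-7)²:  R² = (49 + -29) / 5 = 4
R = √4 = 2  ⇒  r_B = 2 − 1 = 1

rB=1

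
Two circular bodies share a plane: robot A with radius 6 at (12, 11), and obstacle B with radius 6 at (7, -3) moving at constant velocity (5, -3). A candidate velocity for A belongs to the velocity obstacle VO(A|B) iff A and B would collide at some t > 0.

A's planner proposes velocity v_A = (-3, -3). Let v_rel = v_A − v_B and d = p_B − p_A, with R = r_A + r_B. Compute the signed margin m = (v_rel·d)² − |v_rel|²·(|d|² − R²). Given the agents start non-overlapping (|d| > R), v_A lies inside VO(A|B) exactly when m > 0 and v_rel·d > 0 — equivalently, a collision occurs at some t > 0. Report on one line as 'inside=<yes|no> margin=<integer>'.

d = (-5, -14),  |d|² = 221;  R = 6+6 = 12,  c = 221−12² = 77
v_rel = (-8, 0),  |v_rel|² = 64;  v_rel·d = (-8)·(-5) + (0)·(-14) = 40
64·t² − 80·t + 77 = 0  ⇒  m = 40² − 64·77 = -3328
m = -3328 < 0,  v_rel·d = 40 > 0  ⇒  outside

inside=no margin=-3328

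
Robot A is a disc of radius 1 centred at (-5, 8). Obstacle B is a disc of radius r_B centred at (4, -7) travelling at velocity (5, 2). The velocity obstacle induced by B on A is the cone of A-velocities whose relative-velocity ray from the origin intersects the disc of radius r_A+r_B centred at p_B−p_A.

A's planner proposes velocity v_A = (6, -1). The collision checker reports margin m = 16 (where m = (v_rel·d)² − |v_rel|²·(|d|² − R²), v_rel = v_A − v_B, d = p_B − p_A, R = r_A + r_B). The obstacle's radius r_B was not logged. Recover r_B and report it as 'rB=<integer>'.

m = 16
d = (9, -15);  v_rel = (1, -3),  |v_rel|² = 10
v_rel×d = (1)·(-15) − (-3)·(9) = 12
since m = R²·10 − 12²:  R² = (144 + 16) / 10 = 16
R = √16 = 4  ⇒  r_B = 4 − 1 = 3

rB=3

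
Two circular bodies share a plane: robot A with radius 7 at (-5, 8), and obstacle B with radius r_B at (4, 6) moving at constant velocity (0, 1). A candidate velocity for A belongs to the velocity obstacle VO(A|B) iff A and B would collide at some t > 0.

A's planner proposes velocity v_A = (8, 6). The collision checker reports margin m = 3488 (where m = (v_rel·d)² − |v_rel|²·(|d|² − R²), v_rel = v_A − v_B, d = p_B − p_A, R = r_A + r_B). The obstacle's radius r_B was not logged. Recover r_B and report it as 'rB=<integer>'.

m = 3488
d = (9, -2);  v_rel = (8, 5),  |v_rel|² = 89
v_rel×d = (8)·(-2) − (5)·(9) = -61
since m = R²·89 − (-61)²:  R² = (3721 + 3488) / 89 = 81
R = √81 = 9  ⇒  r_B = 9 − 7 = 2

rB=2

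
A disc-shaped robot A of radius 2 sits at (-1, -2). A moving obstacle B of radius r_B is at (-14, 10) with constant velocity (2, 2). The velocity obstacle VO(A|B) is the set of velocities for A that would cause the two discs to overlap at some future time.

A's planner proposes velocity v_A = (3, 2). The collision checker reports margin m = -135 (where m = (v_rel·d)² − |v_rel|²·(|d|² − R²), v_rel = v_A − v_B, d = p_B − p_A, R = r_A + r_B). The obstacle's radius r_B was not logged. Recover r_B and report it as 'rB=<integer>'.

m = -135
d = (-13, 12);  v_rel = (1, 0),  |v_rel|² = 1
v_rel×d = (1)·(12) − (0)·(-13) = 12
since m = R²·1 − 12²:  R² = (144 + -135) / 1 = 9
R = √9 = 3  ⇒  r_B = 3 − 2 = 1

rB=1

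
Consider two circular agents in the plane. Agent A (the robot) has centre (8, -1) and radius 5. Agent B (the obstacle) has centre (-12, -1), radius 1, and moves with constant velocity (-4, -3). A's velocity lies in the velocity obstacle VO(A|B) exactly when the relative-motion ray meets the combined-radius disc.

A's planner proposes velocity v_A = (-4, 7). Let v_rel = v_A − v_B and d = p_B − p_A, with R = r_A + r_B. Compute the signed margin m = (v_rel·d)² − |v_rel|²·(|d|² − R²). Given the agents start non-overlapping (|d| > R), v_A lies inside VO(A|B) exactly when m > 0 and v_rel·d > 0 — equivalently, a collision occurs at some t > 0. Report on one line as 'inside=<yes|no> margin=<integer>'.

d = (-20, 0),  |d|² = 400;  R = 5+1 = 6,  c = 400−6² = 364
v_rel = (0, 10),  |v_rel|² = 100;  v_rel·d = (0)·(-20) + (10)·(0) = 0
100·t² − 0·t + 364 = 0  ⇒  m = 0² − 100·364 = -36400
m = -36400 < 0,  v_rel·d = 0 = 0  ⇒  outside

inside=no margin=-36400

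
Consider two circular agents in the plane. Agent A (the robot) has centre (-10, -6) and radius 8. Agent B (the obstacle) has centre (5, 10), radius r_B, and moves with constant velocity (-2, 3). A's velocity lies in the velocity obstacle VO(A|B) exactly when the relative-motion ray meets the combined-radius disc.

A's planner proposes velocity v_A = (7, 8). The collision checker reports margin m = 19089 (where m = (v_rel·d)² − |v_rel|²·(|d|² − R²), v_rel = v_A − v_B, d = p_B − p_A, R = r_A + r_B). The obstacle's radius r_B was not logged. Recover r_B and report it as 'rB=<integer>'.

m = 19089
d = (15, 16);  v_rel = (9, 5),  |v_rel|² = 106
v_rel×d = (9)·(16) − (5)·(15) = 69
since m = R²·106 − 69²:  R² = (4761 + 19089) / 106 = 225
R = √225 = 15  ⇒  r_B = 15 − 8 = 7

rB=7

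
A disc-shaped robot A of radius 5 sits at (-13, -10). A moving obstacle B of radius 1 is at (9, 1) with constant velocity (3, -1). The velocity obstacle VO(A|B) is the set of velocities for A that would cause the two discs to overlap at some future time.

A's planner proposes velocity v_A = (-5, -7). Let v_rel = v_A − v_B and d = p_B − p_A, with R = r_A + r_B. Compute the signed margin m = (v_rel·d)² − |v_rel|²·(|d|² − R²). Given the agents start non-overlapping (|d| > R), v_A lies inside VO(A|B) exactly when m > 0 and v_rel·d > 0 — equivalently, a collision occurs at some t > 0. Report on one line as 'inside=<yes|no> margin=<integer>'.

d = (22, 11),  |d|² = 605;  R = 5+1 = 6,  c = 605−6² = 569
v_rel = (-8, -6),  |v_rel|² = 100;  v_rel·d = (-8)·(22) + (-6)·(11) = -242
100·t² + 484·t + 569 = 0  ⇒  m = (-242)² − 100·569 = 1664
m = 1664 > 0,  v_rel·d = -242 < 0  ⇒  outside

inside=no margin=1664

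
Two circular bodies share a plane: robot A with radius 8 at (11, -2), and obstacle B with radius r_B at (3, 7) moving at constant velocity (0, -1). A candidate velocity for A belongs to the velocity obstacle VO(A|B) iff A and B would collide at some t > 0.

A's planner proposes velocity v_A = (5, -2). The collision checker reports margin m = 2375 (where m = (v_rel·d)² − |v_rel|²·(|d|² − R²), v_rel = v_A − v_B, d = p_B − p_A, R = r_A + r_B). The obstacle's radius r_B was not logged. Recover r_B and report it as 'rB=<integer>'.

m = 2375
d = (-8, 9);  v_rel = (5, -1),  |v_rel|² = 26
v_rel×d = (5)·(9) − (-1)·(-8) = 37
since m = R²·26 − 37²:  R² = (1369 + 2375) / 26 = 144
R = √144 = 12  ⇒  r_B = 12 − 8 = 4

rB=4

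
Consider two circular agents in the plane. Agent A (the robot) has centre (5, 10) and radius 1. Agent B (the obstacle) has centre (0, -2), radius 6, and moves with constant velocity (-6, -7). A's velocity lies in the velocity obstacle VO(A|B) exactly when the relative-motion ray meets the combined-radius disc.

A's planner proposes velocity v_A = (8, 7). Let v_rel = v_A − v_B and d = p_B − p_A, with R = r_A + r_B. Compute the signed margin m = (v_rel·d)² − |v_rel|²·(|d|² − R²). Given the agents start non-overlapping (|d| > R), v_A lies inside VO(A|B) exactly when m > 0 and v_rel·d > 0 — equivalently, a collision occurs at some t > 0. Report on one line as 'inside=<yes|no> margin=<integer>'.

d = (-5, -12),  |d|² = 169;  R = 1+6 = 7,  c = 169−7² = 120
v_rel = (14, 14),  |v_rel|² = 392;  v_rel·d = (14)·(-5) + (14)·(-12) = -238
392·t² + 476·t + 120 = 0  ⇒  m = (-238)² − 392·120 = 9604
m = 9604 > 0,  v_rel·d = -238 < 0  ⇒  outside

inside=no margin=9604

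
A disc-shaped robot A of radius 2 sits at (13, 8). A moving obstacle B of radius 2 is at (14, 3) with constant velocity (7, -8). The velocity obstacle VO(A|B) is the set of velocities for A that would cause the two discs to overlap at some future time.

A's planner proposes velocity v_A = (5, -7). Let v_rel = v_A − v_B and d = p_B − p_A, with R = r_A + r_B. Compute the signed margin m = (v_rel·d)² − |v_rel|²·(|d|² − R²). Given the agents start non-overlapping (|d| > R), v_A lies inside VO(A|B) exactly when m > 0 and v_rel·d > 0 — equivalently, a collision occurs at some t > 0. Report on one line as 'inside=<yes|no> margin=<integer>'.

d = (1, -5),  |d|² = 26;  R = 2+2 = 4,  c = 26−4² = 10
v_rel = (-2, 1),  |v_rel|² = 5;  v_rel·d = (-2)·(1) + (1)·(-5) = -7
5·t² + 14·t + 10 = 0  ⇒  m = (-7)² − 5·10 = -1
m = -1 < 0,  v_rel·d = -7 < 0  ⇒  outside

inside=no margin=-1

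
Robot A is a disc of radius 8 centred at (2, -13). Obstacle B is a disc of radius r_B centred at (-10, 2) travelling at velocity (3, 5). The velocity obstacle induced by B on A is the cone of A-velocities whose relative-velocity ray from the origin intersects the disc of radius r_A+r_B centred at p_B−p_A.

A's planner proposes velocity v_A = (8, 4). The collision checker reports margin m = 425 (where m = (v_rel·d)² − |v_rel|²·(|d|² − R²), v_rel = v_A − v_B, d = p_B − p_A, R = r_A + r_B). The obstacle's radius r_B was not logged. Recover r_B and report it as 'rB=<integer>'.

m = 425
d = (-12, 15);  v_rel = (5, -1),  |v_rel|² = 26
v_rel×d = (5)·(15) − (-1)·(-12) = 63
since m = R²·26 − 63²:  R² = (3969 + 425) / 26 = 169
R = √169 = 13  ⇒  r_B = 13 − 8 = 5

rB=5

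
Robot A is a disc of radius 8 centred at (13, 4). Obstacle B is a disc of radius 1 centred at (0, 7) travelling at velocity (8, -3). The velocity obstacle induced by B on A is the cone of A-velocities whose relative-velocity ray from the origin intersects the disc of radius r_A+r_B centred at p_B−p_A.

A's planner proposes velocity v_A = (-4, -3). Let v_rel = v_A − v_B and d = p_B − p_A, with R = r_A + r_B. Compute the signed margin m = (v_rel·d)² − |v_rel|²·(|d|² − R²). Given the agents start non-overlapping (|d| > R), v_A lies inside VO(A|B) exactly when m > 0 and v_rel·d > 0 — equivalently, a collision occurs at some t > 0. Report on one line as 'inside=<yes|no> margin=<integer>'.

d = (-13, 3),  |d|² = 178;  R = 8+1 = 9,  c = 178−9² = 97
v_rel = (-12, 0),  |v_rel|² = 144;  v_rel·d = (-12)·(-13) + (0)·(3) = 156
144·t² − 312·t + 97 = 0  ⇒  m = 156² − 144·97 = 10368
m = 10368 > 0,  v_rel·d = 156 > 0  ⇒  inside

inside=yes margin=10368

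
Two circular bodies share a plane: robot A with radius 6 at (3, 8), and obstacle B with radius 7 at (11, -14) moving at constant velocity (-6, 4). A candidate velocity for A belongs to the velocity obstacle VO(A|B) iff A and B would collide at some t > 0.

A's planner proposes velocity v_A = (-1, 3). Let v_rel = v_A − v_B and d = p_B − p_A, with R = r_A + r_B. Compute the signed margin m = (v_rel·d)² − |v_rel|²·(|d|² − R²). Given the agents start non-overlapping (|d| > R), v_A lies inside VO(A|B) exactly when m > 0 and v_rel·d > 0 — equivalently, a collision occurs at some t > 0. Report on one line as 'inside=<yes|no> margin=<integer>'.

d = (8, -22),  |d|² = 548;  R = 6+7 = 13,  c = 548−13² = 379
v_rel = (5, -1),  |v_rel|² = 26;  v_rel·d = (5)·(8) + (-1)·(-22) = 62
26·t² − 124·t + 379 = 0  ⇒  m = 62² − 26·379 = -6010
m = -6010 < 0,  v_rel·d = 62 > 0  ⇒  outside

inside=no margin=-6010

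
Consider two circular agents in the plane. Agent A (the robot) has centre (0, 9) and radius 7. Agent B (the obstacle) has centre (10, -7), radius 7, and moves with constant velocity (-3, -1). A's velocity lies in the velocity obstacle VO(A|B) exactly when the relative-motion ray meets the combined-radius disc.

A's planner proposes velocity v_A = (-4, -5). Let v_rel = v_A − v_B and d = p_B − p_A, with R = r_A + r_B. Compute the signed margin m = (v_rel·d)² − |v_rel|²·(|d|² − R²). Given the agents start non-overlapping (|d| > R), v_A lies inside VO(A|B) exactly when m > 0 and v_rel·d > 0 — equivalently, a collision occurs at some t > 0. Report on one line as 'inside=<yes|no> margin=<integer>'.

d = (10, -16),  |d|² = 356;  R = 7+7 = 14,  c = 356−14² = 160
v_rel = (-1, -4),  |v_rel|² = 17;  v_rel·d = (-1)·(10) + (-4)·(-16) = 54
17·t² − 108·t + 160 = 0  ⇒  m = 54² − 17·160 = 196
m = 196 > 0,  v_rel·d = 54 > 0  ⇒  inside

inside=yes margin=196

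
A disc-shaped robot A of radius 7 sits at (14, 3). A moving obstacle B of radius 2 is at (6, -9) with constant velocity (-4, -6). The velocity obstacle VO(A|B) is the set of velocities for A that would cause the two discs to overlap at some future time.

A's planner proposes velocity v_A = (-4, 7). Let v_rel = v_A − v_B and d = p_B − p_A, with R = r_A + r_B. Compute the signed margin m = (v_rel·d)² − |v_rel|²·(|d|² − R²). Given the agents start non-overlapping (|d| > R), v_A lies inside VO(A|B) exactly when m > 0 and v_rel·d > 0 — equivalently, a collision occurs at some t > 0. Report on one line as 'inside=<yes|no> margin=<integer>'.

d = (-8, -12),  |d|² = 208;  R = 7+2 = 9,  c = 208−9² = 127
v_rel = (0, 13),  |v_rel|² = 169;  v_rel·d = (0)·(-8) + (13)·(-12) = -156
169·t² + 312·t + 127 = 0  ⇒  m = (-156)² − 169·127 = 2873
m = 2873 > 0,  v_rel·d = -156 < 0  ⇒  outside

inside=no margin=2873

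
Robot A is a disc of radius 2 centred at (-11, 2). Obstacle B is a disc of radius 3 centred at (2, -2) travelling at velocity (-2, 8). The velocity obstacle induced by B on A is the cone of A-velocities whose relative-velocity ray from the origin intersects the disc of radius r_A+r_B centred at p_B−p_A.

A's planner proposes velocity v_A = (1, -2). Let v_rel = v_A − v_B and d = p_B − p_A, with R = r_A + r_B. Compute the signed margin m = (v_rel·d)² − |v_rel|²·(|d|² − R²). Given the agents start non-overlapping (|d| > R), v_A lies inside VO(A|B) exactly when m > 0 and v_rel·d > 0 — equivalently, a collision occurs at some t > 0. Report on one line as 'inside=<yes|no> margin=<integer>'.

d = (13, -4),  |d|² = 185;  R = 2+3 = 5,  c = 185−5² = 160
v_rel = (3, -10),  |v_rel|² = 109;  v_rel·d = (3)·(13) + (-10)·(-4) = 79
109·t² − 158·t + 160 = 0  ⇒  m = 79² − 109·160 = -11199
m = -11199 < 0,  v_rel·d = 79 > 0  ⇒  outside

inside=no margin=-11199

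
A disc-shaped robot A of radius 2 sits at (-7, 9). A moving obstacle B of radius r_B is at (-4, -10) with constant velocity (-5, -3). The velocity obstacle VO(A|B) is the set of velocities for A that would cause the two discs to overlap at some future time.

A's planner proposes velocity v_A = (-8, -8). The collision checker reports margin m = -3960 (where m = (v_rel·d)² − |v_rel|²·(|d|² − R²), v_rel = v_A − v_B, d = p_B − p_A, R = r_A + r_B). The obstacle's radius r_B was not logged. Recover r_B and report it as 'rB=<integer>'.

m = -3960
d = (3, -19);  v_rel = (-3, -5),  |v_rel|² = 34
v_rel×d = (-3)·(-19) − (-5)·(3) = 72
since m = R²·34 − 72²:  R² = (5184 + -3960) / 34 = 36
R = √36 = 6  ⇒  r_B = 6 − 2 = 4

rB=4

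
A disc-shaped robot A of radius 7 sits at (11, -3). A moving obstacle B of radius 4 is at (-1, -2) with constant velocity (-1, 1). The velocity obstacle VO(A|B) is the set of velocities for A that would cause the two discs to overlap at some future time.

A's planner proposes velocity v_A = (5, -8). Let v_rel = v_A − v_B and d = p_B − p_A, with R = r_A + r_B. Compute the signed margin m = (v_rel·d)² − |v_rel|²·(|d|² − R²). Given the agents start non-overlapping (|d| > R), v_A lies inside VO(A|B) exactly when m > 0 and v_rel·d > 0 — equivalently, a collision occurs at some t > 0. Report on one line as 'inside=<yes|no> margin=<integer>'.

d = (-12, 1),  |d|² = 145;  R = 7+4 = 11,  c = 145−11² = 24
v_rel = (6, -9),  |v_rel|² = 117;  v_rel·d = (6)·(-12) + (-9)·(1) = -81
117·t² + 162·t + 24 = 0  ⇒  m = (-81)² − 117·24 = 3753
m = 3753 > 0,  v_rel·d = -81 < 0  ⇒  outside

inside=no margin=3753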